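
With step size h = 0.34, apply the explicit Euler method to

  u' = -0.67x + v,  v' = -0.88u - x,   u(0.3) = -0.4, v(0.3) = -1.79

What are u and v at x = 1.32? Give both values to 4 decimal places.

-2.6156, -1.4548

Euler on (u,v): u_{n+1} = u_n + h·u', v_{n+1} = v_n + h·v'.
0.300000: (-0.400000, -1.790000); f=(-1.991000, 0.052000) → (-1.076940, -1.772320)
0.640000: (-1.076940, -1.772320); f=(-2.201120, 0.307707) → (-1.825321, -1.667700)
0.980000: (-1.825321, -1.667700); f=(-2.324300, 0.626282) → (-2.615583, -1.454764)
(u(1.32), v(1.32)) ≈ (-2.6156, -1.4548)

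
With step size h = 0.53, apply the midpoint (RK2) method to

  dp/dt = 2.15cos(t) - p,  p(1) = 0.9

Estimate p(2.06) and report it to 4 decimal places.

Midpoint: k1 = f(t_n, p_n); k2 = f(t_n + h/2, p_n + (h/2)·k1); p_{n+1} = p_n + h·k2.
t=1.000000, p=0.900000:
  k1 = f(1.000000, 0.900000) = 0.261650
  k2 = f(1.265000, 0.969337) = -0.322074
  p ← 0.900000 + 0.53·(-0.322074) = 0.729301
t=1.530000, p=0.729301:
  k1 = f(1.530000, 0.729301) = -0.641613
  k2 = f(1.795000, 0.559273) = -1.037283
  p ← 0.729301 + 0.53·(-1.037283) = 0.179541
p(2.06) ≈ 0.1795

0.1795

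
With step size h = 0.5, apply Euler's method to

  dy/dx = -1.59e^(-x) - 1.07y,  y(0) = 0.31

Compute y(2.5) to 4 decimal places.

Euler: y_{n+1} = y_n + h·f(x_n, y_n).
x=0.000000, y=0.310000: f=-1.921700 → y ← 0.310000 + 0.5·(-1.921700) = -0.650850
x=0.500000, y=-0.650850: f=-0.267974 → y ← -0.650850 + 0.5·(-0.267974) = -0.784837
x=1.000000, y=-0.784837: f=0.254847 → y ← -0.784837 + 0.5·0.254847 = -0.657413
x=1.500000, y=-0.657413: f=0.348655 → y ← -0.657413 + 0.5·0.348655 = -0.483086
x=2.000000, y=-0.483086: f=0.301719 → y ← -0.483086 + 0.5·0.301719 = -0.332226
y(2.5) ≈ -0.3322

-0.3322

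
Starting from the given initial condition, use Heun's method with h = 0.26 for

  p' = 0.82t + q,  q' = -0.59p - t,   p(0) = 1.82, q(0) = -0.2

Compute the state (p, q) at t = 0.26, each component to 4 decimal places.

Heun on (p,q): k1 = f(t_n, state_n); k2 = f(t_n + h, state_n + h·k1); state_{n+1} = state_n + (h/2)·(k1 + k2).
0.000000: (1.820000, -0.200000)
  k1 = (-0.200000, -1.073800)
  predictor → (1.768000, -0.479188)
  k2 = (-0.265988, -1.303120)
  → (1.759422, -0.509000)
(p(0.26), q(0.26)) ≈ (1.7594, -0.5090)

1.7594, -0.5090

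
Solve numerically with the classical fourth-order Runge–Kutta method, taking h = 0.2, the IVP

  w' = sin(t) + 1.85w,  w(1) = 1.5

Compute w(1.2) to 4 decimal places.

2.3861

RK4: k1 = f(t_n, w_n); k2 = f(t_n + h/2, w_n + (h/2)·k1); k3 = f(t_n + h/2, w_n + (h/2)·k2); k4 = f(t_n + h, w_n + h·k3); w_{n+1} = w_n + (h/6)·(k1 + 2k2 + 2k3 + k4).
t=1.000000, w=1.500000:
  k1 = f(1.000000, 1.500000) = 3.616471
  k2 = f(1.100000, 1.861647) = 4.335254
  k3 = f(1.100000, 1.933525) = 4.468229
  k4 = f(1.200000, 2.393646) = 5.360284
  w ← 1.500000 + (0.2/6)·(k1 + 2k2 + 2k3 + k4) = 2.386124
w(1.2) ≈ 2.3861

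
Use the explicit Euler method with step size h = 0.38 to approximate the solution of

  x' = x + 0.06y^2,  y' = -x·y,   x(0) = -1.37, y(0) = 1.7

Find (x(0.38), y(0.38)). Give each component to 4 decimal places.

Euler on (x,y): x_{n+1} = x_n + h·x', y_{n+1} = y_n + h·y'.
0.000000: (-1.370000, 1.700000); f=(-1.196600, 2.329000) → (-1.824708, 2.585020)
(x(0.38), y(0.38)) ≈ (-1.8247, 2.5850)

-1.8247, 2.5850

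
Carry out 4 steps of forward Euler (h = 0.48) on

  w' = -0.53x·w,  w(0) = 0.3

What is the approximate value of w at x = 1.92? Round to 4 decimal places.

Euler: w_{n+1} = w_n + h·f(x_n, w_n).
x=0.000000, w=0.300000: f=0.000000 → w ← 0.300000 + 0.48·0.000000 = 0.300000
x=0.480000, w=0.300000: f=-0.076320 → w ← 0.300000 + 0.48·(-0.076320) = 0.263366
x=0.960000, w=0.263366: f=-0.134001 → w ← 0.263366 + 0.48·(-0.134001) = 0.199046
x=1.440000, w=0.199046: f=-0.151912 → w ← 0.199046 + 0.48·(-0.151912) = 0.126128
w(1.92) ≈ 0.1261

0.1261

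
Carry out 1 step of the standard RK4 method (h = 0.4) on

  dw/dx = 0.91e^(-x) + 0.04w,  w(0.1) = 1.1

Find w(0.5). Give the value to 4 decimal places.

1.3915

RK4: k1 = f(x_n, w_n); k2 = f(x_n + h/2, w_n + (h/2)·k1); k3 = f(x_n + h/2, w_n + (h/2)·k2); k4 = f(x_n + h, w_n + h·k3); w_{n+1} = w_n + (h/6)·(k1 + 2k2 + 2k3 + k4).
x=0.100000, w=1.100000:
  k1 = f(0.100000, 1.100000) = 0.867402
  k2 = f(0.300000, 1.273480) = 0.725084
  k3 = f(0.300000, 1.245017) = 0.723945
  k4 = f(0.500000, 1.389578) = 0.607526
  w ← 1.100000 + (0.4/6)·(k1 + 2k2 + 2k3 + k4) = 1.391532
w(0.5) ≈ 1.3915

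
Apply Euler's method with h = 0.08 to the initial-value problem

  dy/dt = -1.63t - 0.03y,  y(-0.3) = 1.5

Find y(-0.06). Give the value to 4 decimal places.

Euler: y_{n+1} = y_n + h·f(t_n, y_n).
t=-0.300000, y=1.500000: f=0.444000 → y ← 1.500000 + 0.08·0.444000 = 1.535520
t=-0.220000, y=1.535520: f=0.312534 → y ← 1.535520 + 0.08·0.312534 = 1.560523
t=-0.140000, y=1.560523: f=0.181384 → y ← 1.560523 + 0.08·0.181384 = 1.575033
y(-0.06) ≈ 1.5750

1.5750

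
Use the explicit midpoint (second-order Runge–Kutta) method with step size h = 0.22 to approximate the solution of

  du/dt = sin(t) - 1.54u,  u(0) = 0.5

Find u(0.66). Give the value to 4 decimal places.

0.3425

Midpoint: k1 = f(t_n, u_n); k2 = f(t_n + h/2, u_n + (h/2)·k1); u_{n+1} = u_n + h·k2.
t=0.000000, u=0.500000:
  k1 = f(0.000000, 0.500000) = -0.770000
  k2 = f(0.110000, 0.415300) = -0.529784
  u ← 0.500000 + 0.22·(-0.529784) = 0.383448
t=0.220000, u=0.383448:
  k1 = f(0.220000, 0.383448) = -0.372280
  k2 = f(0.330000, 0.342497) = -0.203402
  u ← 0.383448 + 0.22·(-0.203402) = 0.338699
t=0.440000, u=0.338699:
  k1 = f(0.440000, 0.338699) = -0.095657
  k2 = f(0.550000, 0.328177) = 0.017295
  u ← 0.338699 + 0.22·0.017295 = 0.342504
u(0.66) ≈ 0.3425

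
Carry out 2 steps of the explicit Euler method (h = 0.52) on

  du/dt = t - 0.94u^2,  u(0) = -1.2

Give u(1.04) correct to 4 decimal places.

Euler: u_{n+1} = u_n + h·f(t_n, u_n).
t=0.000000, u=-1.200000: f=-1.353600 → u ← -1.200000 + 0.52·(-1.353600) = -1.903872
t=0.520000, u=-1.903872: f=-2.887245 → u ← -1.903872 + 0.52·(-2.887245) = -3.405239
u(1.04) ≈ -3.4052

-3.4052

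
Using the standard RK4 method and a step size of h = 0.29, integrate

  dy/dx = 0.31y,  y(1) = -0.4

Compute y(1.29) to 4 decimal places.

-0.4376

RK4: k1 = f(x_n, y_n); k2 = f(x_n + h/2, y_n + (h/2)·k1); k3 = f(x_n + h/2, y_n + (h/2)·k2); k4 = f(x_n + h, y_n + h·k3); y_{n+1} = y_n + (h/6)·(k1 + 2k2 + 2k3 + k4).
x=1.000000, y=-0.400000:
  k1 = f(1.000000, -0.400000) = -0.124000
  k2 = f(1.145000, -0.417980) = -0.129574
  k3 = f(1.145000, -0.418788) = -0.129824
  k4 = f(1.290000, -0.437649) = -0.135671
  y ← -0.400000 + (0.29/6)·(k1 + 2k2 + 2k3 + k4) = -0.437626
y(1.29) ≈ -0.4376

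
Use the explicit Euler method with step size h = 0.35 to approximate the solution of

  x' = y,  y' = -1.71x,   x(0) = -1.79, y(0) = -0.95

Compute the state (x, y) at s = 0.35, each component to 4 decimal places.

Euler on (x,y): x_{n+1} = x_n + h·x', y_{n+1} = y_n + h·y'.
0.000000: (-1.790000, -0.950000); f=(-0.950000, 3.060900) → (-2.122500, 0.121315)
(x(0.35), y(0.35)) ≈ (-2.1225, 0.1213)

-2.1225, 0.1213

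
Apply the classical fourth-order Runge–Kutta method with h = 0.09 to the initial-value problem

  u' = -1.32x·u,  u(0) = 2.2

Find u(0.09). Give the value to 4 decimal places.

RK4: k1 = f(x_n, u_n); k2 = f(x_n + h/2, u_n + (h/2)·k1); k3 = f(x_n + h/2, u_n + (h/2)·k2); k4 = f(x_n + h, u_n + h·k3); u_{n+1} = u_n + (h/6)·(k1 + 2k2 + 2k3 + k4).
x=0.000000, u=2.200000:
  k1 = f(0.000000, 2.200000) = 0.000000
  k2 = f(0.045000, 2.200000) = -0.130680
  k3 = f(0.045000, 2.194119) = -0.130331
  k4 = f(0.090000, 2.188270) = -0.259967
  u ← 2.200000 + (0.09/6)·(k1 + 2k2 + 2k3 + k4) = 2.188270
u(0.09) ≈ 2.1883

2.1883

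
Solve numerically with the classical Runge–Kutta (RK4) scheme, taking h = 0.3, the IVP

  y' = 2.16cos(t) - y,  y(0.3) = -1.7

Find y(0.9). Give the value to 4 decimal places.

RK4: k1 = f(t_n, y_n); k2 = f(t_n + h/2, y_n + (h/2)·k1); k3 = f(t_n + h/2, y_n + (h/2)·k2); k4 = f(t_n + h, y_n + h·k3); y_{n+1} = y_n + (h/6)·(k1 + 2k2 + 2k3 + k4).
t=0.300000, y=-1.700000:
  k1 = f(0.300000, -1.700000) = 3.763527
  k2 = f(0.450000, -1.135471) = 3.080437
  k3 = f(0.450000, -1.237934) = 3.182900
  k4 = f(0.600000, -0.745130) = 2.527855
  y ← -1.700000 + (0.3/6)·(k1 + 2k2 + 2k3 + k4) = -0.759097
t=0.600000, y=-0.759097:
  k1 = f(0.600000, -0.759097) = 2.541822
  k2 = f(0.750000, -0.377824) = 1.958272
  k3 = f(0.750000, -0.465356) = 2.045804
  k4 = f(0.900000, -0.145356) = 1.488033
  y ← -0.759097 + (0.3/6)·(k1 + 2k2 + 2k3 + k4) = -0.157197
y(0.9) ≈ -0.1572

-0.1572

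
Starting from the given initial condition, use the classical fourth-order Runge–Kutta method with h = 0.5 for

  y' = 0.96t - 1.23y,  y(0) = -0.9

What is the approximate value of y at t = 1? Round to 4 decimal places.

RK4: k1 = f(t_n, y_n); k2 = f(t_n + h/2, y_n + (h/2)·k1); k3 = f(t_n + h/2, y_n + (h/2)·k2); k4 = f(t_n + h, y_n + h·k3); y_{n+1} = y_n + (h/6)·(k1 + 2k2 + 2k3 + k4).
t=0.000000, y=-0.900000:
  k1 = f(0.000000, -0.900000) = 1.107000
  k2 = f(0.250000, -0.623250) = 1.006598
  k3 = f(0.250000, -0.648351) = 1.037471
  k4 = f(0.500000, -0.381264) = 0.948955
  y ← -0.900000 + (0.5/6)·(k1 + 2k2 + 2k3 + k4) = -0.387992
t=0.500000, y=-0.387992:
  k1 = f(0.500000, -0.387992) = 0.957230
  k2 = f(0.750000, -0.148685) = 0.902882
  k3 = f(0.750000, -0.162272) = 0.919594
  k4 = f(1.000000, 0.071805) = 0.871680
  y ← -0.387992 + (0.5/6)·(k1 + 2k2 + 2k3 + k4) = 0.068163
y(1) ≈ 0.0682

0.0682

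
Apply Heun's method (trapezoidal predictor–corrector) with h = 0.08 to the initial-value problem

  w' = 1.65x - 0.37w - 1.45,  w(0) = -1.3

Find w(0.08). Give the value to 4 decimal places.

Heun: k1 = f(x_n, w_n); k2 = f(x_n + h, w_n + h·k1); w_{n+1} = w_n + (h/2)·(k1 + k2).
x=0.000000, w=-1.300000:
  k1 = f(0.000000, -1.300000) = -0.969000
  k2 = f(0.080000, -1.377520) = -0.808318
  w ← -1.300000 + (0.08/2)·(-0.969000 + (-0.808318)) = -1.371093
w(0.08) ≈ -1.3711

-1.3711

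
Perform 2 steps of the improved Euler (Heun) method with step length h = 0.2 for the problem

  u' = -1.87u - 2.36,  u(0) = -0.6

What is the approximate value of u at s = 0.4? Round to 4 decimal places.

-0.9414

Heun: k1 = f(s_n, u_n); k2 = f(s_n + h, u_n + h·k1); u_{n+1} = u_n + (h/2)·(k1 + k2).
s=0.000000, u=-0.600000:
  k1 = f(0.000000, -0.600000) = -1.238000
  k2 = f(0.200000, -0.847600) = -0.774988
  u ← -0.600000 + (0.2/2)·(-1.238000 + (-0.774988)) = -0.801299
s=0.200000, u=-0.801299:
  k1 = f(0.200000, -0.801299) = -0.861571
  k2 = f(0.400000, -0.973613) = -0.539344
  u ← -0.801299 + (0.2/2)·(-0.861571 + (-0.539344)) = -0.941390
u(0.4) ≈ -0.9414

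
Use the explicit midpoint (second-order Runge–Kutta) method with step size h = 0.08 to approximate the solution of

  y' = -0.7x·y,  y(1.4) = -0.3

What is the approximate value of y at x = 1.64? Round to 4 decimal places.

Midpoint: k1 = f(x_n, y_n); k2 = f(x_n + h/2, y_n + (h/2)·k1); y_{n+1} = y_n + h·k2.
x=1.400000, y=-0.300000:
  k1 = f(1.400000, -0.300000) = 0.294000
  k2 = f(1.440000, -0.288240) = 0.290546
  y ← -0.300000 + 0.08·0.290546 = -0.276756
x=1.480000, y=-0.276756:
  k1 = f(1.480000, -0.276756) = 0.286720
  k2 = f(1.520000, -0.265288) = 0.282266
  y ← -0.276756 + 0.08·0.282266 = -0.254175
x=1.560000, y=-0.254175:
  k1 = f(1.560000, -0.254175) = 0.277559
  k2 = f(1.600000, -0.243073) = 0.272241
  y ← -0.254175 + 0.08·0.272241 = -0.232396
y(1.64) ≈ -0.2324

-0.2324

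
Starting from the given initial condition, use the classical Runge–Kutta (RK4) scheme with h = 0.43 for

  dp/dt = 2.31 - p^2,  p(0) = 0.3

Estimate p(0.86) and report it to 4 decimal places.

1.3694

RK4: k1 = f(t_n, p_n); k2 = f(t_n + h/2, p_n + (h/2)·k1); k3 = f(t_n + h/2, p_n + (h/2)·k2); k4 = f(t_n + h, p_n + h·k3); p_{n+1} = p_n + (h/6)·(k1 + 2k2 + 2k3 + k4).
t=0.000000, p=0.300000:
  k1 = f(0.000000, 0.300000) = 2.220000
  k2 = f(0.215000, 0.777300) = 1.705805
  k3 = f(0.215000, 0.666748) = 1.865447
  k4 = f(0.430000, 1.102142) = 1.095282
  p ← 0.300000 + (0.43/6)·(k1 + 2k2 + 2k3 + k4) = 1.049475
t=0.430000, p=1.049475:
  k1 = f(0.430000, 1.049475) = 1.208603
  k2 = f(0.645000, 1.309324) = 0.595670
  k3 = f(0.645000, 1.177544) = 0.923391
  k4 = f(0.860000, 1.446533) = 0.217543
  p ← 1.049475 + (0.43/6)·(k1 + 2k2 + 2k3 + k4) = 1.369414
p(0.86) ≈ 1.3694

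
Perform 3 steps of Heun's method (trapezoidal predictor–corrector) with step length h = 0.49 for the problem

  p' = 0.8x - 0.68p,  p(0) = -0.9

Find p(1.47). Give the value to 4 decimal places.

Heun: k1 = f(x_n, p_n); k2 = f(x_n + h, p_n + h·k1); p_{n+1} = p_n + (h/2)·(k1 + k2).
x=0.000000, p=-0.900000:
  k1 = f(0.000000, -0.900000) = 0.612000
  k2 = f(0.490000, -0.600120) = 0.800082
  p ← -0.900000 + (0.49/2)·(0.612000 + 0.800082) = -0.554040
x=0.490000, p=-0.554040:
  k1 = f(0.490000, -0.554040) = 0.768747
  k2 = f(0.980000, -0.177354) = 0.904601
  p ← -0.554040 + (0.49/2)·(0.768747 + 0.904601) = -0.144070
x=0.980000, p=-0.144070:
  k1 = f(0.980000, -0.144070) = 0.881967
  k2 = f(1.470000, 0.288094) = 0.980096
  p ← -0.144070 + (0.49/2)·(0.881967 + 0.980096) = 0.312136
p(1.47) ≈ 0.3121

0.3121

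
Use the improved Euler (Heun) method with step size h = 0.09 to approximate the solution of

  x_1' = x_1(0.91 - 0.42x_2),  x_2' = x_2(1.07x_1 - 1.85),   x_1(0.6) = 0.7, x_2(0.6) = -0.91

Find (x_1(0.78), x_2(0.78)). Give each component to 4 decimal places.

Heun on (x_1,x_2): k1 = f(s_n, state_n); k2 = f(s_n + h, state_n + h·k1); state_{n+1} = state_n + (h/2)·(k1 + k2).
0.600000: (0.700000, -0.910000)
  k1 = (0.904540, 1.001910)
  predictor → (0.781409, -0.819828)
  k2 = (0.980143, 0.831218)
  → (0.784811, -0.827509)
0.690000: (0.784811, -0.827509)
  k1 = (0.986942, 0.835993)
  predictor → (0.873635, -0.752270)
  k2 = (1.071036, 0.688485)
  → (0.877420, -0.758908)
(x_1(0.78), x_2(0.78)) ≈ (0.8774, -0.7589)

0.8774, -0.7589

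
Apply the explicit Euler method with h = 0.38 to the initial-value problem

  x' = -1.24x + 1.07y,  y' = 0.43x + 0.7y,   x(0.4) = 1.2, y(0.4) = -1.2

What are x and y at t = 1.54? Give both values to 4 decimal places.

-0.9148, -2.1655

Euler on (x,y): x_{n+1} = x_n + h·x', y_{n+1} = y_n + h·y'.
0.400000: (1.200000, -1.200000); f=(-2.772000, -0.324000) → (0.146640, -1.323120)
0.780000: (0.146640, -1.323120); f=(-1.597572, -0.863129) → (-0.460437, -1.651109)
1.160000: (-0.460437, -1.651109); f=(-1.195744, -1.353764) → (-0.914820, -2.165539)
(x(1.54), y(1.54)) ≈ (-0.9148, -2.1655)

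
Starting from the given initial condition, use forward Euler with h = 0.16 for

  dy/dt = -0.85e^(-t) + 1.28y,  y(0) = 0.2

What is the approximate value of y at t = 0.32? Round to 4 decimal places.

Euler: y_{n+1} = y_n + h·f(t_n, y_n).
t=0.000000, y=0.200000: f=-0.594000 → y ← 0.200000 + 0.16·(-0.594000) = 0.104960
t=0.160000, y=0.104960: f=-0.589973 → y ← 0.104960 + 0.16·(-0.589973) = 0.010564
y(0.32) ≈ 0.0106

0.0106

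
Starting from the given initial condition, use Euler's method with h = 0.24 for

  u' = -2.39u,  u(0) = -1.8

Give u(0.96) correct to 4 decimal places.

-0.0595

Euler: u_{n+1} = u_n + h·f(t_n, u_n).
t=0.000000, u=-1.800000: f=4.302000 → u ← -1.800000 + 0.24·4.302000 = -0.767520
t=0.240000, u=-0.767520: f=1.834373 → u ← -0.767520 + 0.24·1.834373 = -0.327271
t=0.480000, u=-0.327271: f=0.782177 → u ← -0.327271 + 0.24·0.782177 = -0.139548
t=0.720000, u=-0.139548: f=0.333520 → u ← -0.139548 + 0.24·0.333520 = -0.059503
u(0.96) ≈ -0.0595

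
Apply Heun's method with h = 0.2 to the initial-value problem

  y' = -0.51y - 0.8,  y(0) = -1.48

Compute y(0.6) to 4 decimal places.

Heun: k1 = f(x_n, y_n); k2 = f(x_n + h, y_n + h·k1); y_{n+1} = y_n + (h/2)·(k1 + k2).
x=0.000000, y=-1.480000:
  k1 = f(0.000000, -1.480000) = -0.045200
  k2 = f(0.200000, -1.489040) = -0.040590
  y ← -1.480000 + (0.2/2)·(-0.045200 + (-0.040590)) = -1.488579
x=0.200000, y=-1.488579:
  k1 = f(0.200000, -1.488579) = -0.040825
  k2 = f(0.400000, -1.496744) = -0.036661
  y ← -1.488579 + (0.2/2)·(-0.040825 + (-0.036661)) = -1.496327
x=0.400000, y=-1.496327:
  k1 = f(0.400000, -1.496327) = -0.036873
  k2 = f(0.600000, -1.503702) = -0.033112
  y ← -1.496327 + (0.2/2)·(-0.036873 + (-0.033112)) = -1.503326
y(0.6) ≈ -1.5033

-1.5033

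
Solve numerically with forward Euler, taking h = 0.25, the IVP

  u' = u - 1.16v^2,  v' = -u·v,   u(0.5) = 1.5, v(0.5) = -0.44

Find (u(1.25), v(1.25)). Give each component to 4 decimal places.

Euler on (u,v): u_{n+1} = u_n + h·u', v_{n+1} = v_n + h·v'.
0.500000: (1.500000, -0.440000); f=(1.275424, 0.660000) → (1.818856, -0.275000)
0.750000: (1.818856, -0.275000); f=(1.731131, 0.500185) → (2.251639, -0.149954)
1.000000: (2.251639, -0.149954); f=(2.225555, 0.337641) → (2.808027, -0.065543)
(u(1.25), v(1.25)) ≈ (2.8080, -0.0655)

2.8080, -0.0655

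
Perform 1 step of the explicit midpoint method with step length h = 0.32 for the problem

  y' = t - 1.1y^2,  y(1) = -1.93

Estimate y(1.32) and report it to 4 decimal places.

-3.6298

Midpoint: k1 = f(t_n, y_n); k2 = f(t_n + h/2, y_n + (h/2)·k1); y_{n+1} = y_n + h·k2.
t=1.000000, y=-1.930000:
  k1 = f(1.000000, -1.930000) = -3.097390
  k2 = f(1.160000, -2.425582) = -5.311795
  y ← -1.930000 + 0.32·(-5.311795) = -3.629774
y(1.32) ≈ -3.6298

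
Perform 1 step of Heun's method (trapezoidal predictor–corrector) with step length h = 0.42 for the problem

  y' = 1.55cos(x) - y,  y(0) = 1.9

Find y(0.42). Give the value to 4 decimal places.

1.7556

Heun: k1 = f(x_n, y_n); k2 = f(x_n + h, y_n + h·k1); y_{n+1} = y_n + (h/2)·(k1 + k2).
x=0.000000, y=1.900000:
  k1 = f(0.000000, 1.900000) = -0.350000
  k2 = f(0.420000, 1.753000) = -0.337712
  y ← 1.900000 + (0.42/2)·(-0.350000 + (-0.337712)) = 1.755580
y(0.42) ≈ 1.7556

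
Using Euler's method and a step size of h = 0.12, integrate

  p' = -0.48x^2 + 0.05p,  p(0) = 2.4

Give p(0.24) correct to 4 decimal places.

2.4281

Euler: p_{n+1} = p_n + h·f(x_n, p_n).
x=0.000000, p=2.400000: f=0.120000 → p ← 2.400000 + 0.12·0.120000 = 2.414400
x=0.120000, p=2.414400: f=0.113808 → p ← 2.414400 + 0.12·0.113808 = 2.428057
p(0.24) ≈ 2.4281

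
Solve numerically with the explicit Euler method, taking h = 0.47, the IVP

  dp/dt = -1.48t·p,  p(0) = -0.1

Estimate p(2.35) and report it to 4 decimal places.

0.0001

Euler: p_{n+1} = p_n + h·f(t_n, p_n).
t=0.000000, p=-0.100000: f=0.000000 → p ← -0.100000 + 0.47·0.000000 = -0.100000
t=0.470000, p=-0.100000: f=0.069560 → p ← -0.100000 + 0.47·0.069560 = -0.067307
t=0.940000, p=-0.067307: f=0.093637 → p ← -0.067307 + 0.47·0.093637 = -0.023297
t=1.410000, p=-0.023297: f=0.048617 → p ← -0.023297 + 0.47·0.048617 = -0.000447
t=1.880000, p=-0.000447: f=0.001245 → p ← -0.000447 + 0.47·0.001245 = 0.000138
p(2.35) ≈ 0.0001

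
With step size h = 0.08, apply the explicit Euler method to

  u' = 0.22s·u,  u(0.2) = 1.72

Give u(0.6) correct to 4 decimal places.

1.7752

Euler: u_{n+1} = u_n + h·f(s_n, u_n).
s=0.200000, u=1.720000: f=0.075680 → u ← 1.720000 + 0.08·0.075680 = 1.726054
s=0.280000, u=1.726054: f=0.106325 → u ← 1.726054 + 0.08·0.106325 = 1.734560
s=0.360000, u=1.734560: f=0.137377 → u ← 1.734560 + 0.08·0.137377 = 1.745551
s=0.440000, u=1.745551: f=0.168969 → u ← 1.745551 + 0.08·0.168969 = 1.759068
s=0.520000, u=1.759068: f=0.201237 → u ← 1.759068 + 0.08·0.201237 = 1.775167
u(0.6) ≈ 1.7752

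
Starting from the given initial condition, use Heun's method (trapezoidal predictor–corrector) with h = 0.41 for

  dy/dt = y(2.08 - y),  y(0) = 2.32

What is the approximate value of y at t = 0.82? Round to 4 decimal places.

2.1413

Heun: k1 = f(t_n, y_n); k2 = f(t_n + h, y_n + h·k1); y_{n+1} = y_n + (h/2)·(k1 + k2).
t=0.000000, y=2.320000:
  k1 = f(0.000000, 2.320000) = -0.556800
  k2 = f(0.410000, 2.091712) = -0.024498
  y ← 2.320000 + (0.41/2)·(-0.556800 + (-0.024498)) = 2.200834
t=0.410000, y=2.200834:
  k1 = f(0.410000, 2.200834) = -0.265935
  k2 = f(0.820000, 2.091800) = -0.024684
  y ← 2.200834 + (0.41/2)·(-0.265935 + (-0.024684)) = 2.141257
y(0.82) ≈ 2.1413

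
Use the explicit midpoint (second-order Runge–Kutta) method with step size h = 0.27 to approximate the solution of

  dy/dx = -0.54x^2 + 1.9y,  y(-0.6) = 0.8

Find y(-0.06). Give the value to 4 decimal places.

2.0801

Midpoint: k1 = f(x_n, y_n); k2 = f(x_n + h/2, y_n + (h/2)·k1); y_{n+1} = y_n + h·k2.
x=-0.600000, y=0.800000:
  k1 = f(-0.600000, 0.800000) = 1.325600
  k2 = f(-0.465000, 0.978956) = 1.743255
  y ← 0.800000 + 0.27·1.743255 = 1.270679
x=-0.330000, y=1.270679:
  k1 = f(-0.330000, 1.270679) = 2.355484
  k2 = f(-0.195000, 1.588669) = 2.997938
  y ← 1.270679 + 0.27·2.997938 = 2.080122
y(-0.06) ≈ 2.0801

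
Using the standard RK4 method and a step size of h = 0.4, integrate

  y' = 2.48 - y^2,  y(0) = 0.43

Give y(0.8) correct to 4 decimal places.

RK4: k1 = f(t_n, y_n); k2 = f(t_n + h/2, y_n + (h/2)·k1); k3 = f(t_n + h/2, y_n + (h/2)·k2); k4 = f(t_n + h, y_n + h·k3); y_{n+1} = y_n + (h/6)·(k1 + 2k2 + 2k3 + k4).
t=0.000000, y=0.430000:
  k1 = f(0.000000, 0.430000) = 2.295100
  k2 = f(0.200000, 0.889020) = 1.689643
  k3 = f(0.200000, 0.767929) = 1.890286
  k4 = f(0.400000, 1.186114) = 1.073133
  y ← 0.430000 + (0.4/6)·(k1 + 2k2 + 2k3 + k4) = 1.131873
t=0.400000, y=1.131873:
  k1 = f(0.400000, 1.131873) = 1.198864
  k2 = f(0.600000, 1.371646) = 0.598588
  k3 = f(0.600000, 1.251590) = 0.913521
  k4 = f(0.800000, 1.497281) = 0.238149
  y ← 1.131873 + (0.4/6)·(k1 + 2k2 + 2k3 + k4) = 1.429288
y(0.8) ≈ 1.4293

1.4293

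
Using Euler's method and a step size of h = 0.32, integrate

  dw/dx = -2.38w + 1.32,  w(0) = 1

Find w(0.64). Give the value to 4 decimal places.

0.5799

Euler: w_{n+1} = w_n + h·f(x_n, w_n).
x=0.000000, w=1.000000: f=-1.060000 → w ← 1.000000 + 0.32·(-1.060000) = 0.660800
x=0.320000, w=0.660800: f=-0.252704 → w ← 0.660800 + 0.32·(-0.252704) = 0.579935
w(0.64) ≈ 0.5799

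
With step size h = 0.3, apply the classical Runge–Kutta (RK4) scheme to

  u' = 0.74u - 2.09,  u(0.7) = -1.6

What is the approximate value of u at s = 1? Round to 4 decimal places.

-2.6997

RK4: k1 = f(s_n, u_n); k2 = f(s_n + h/2, u_n + (h/2)·k1); k3 = f(s_n + h/2, u_n + (h/2)·k2); k4 = f(s_n + h, u_n + h·k3); u_{n+1} = u_n + (h/6)·(k1 + 2k2 + 2k3 + k4).
s=0.700000, u=-1.600000:
  k1 = f(0.700000, -1.600000) = -3.274000
  k2 = f(0.850000, -2.091100) = -3.637414
  k3 = f(0.850000, -2.145612) = -3.677753
  k4 = f(1.000000, -2.703326) = -4.090461
  u ← -1.600000 + (0.3/6)·(k1 + 2k2 + 2k3 + k4) = -2.699740
u(1) ≈ -2.6997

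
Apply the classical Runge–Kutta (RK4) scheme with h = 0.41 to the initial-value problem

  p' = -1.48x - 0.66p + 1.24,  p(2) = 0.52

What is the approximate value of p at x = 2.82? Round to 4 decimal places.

RK4: k1 = f(x_n, p_n); k2 = f(x_n + h/2, p_n + (h/2)·k1); k3 = f(x_n + h/2, p_n + (h/2)·k2); k4 = f(x_n + h, p_n + h·k3); p_{n+1} = p_n + (h/6)·(k1 + 2k2 + 2k3 + k4).
x=2.000000, p=0.520000:
  k1 = f(2.000000, 0.520000) = -2.063200
  k2 = f(2.205000, 0.097044) = -2.087449
  k3 = f(2.205000, 0.092073) = -2.084168
  k4 = f(2.410000, -0.334509) = -2.106024
  p ← 0.520000 + (0.41/6)·(k1 + 2k2 + 2k3 + k4) = -0.335018
x=2.410000, p=-0.335018:
  k1 = f(2.410000, -0.335018) = -2.105688
  k2 = f(2.615000, -0.766684) = -2.124189
  k3 = f(2.615000, -0.770477) = -2.121685
  k4 = f(2.820000, -1.204909) = -2.138360
  p ← -0.335018 + (0.41/6)·(k1 + 2k2 + 2k3 + k4) = -1.205297
p(2.82) ≈ -1.2053

-1.2053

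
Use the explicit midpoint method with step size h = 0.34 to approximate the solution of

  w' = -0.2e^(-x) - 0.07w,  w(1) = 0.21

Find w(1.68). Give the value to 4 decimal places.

0.1651

Midpoint: k1 = f(x_n, w_n); k2 = f(x_n + h/2, w_n + (h/2)·k1); w_{n+1} = w_n + h·k2.
x=1.000000, w=0.210000:
  k1 = f(1.000000, 0.210000) = -0.088276
  k2 = f(1.170000, 0.194993) = -0.075723
  w ← 0.210000 + 0.34·(-0.075723) = 0.184254
x=1.340000, w=0.184254:
  k1 = f(1.340000, 0.184254) = -0.065267
  k2 = f(1.510000, 0.173159) = -0.056303
  w ← 0.184254 + 0.34·(-0.056303) = 0.165111
w(1.68) ≈ 0.1651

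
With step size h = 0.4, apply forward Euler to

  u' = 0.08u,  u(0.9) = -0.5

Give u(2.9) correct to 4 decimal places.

-0.5853

Euler: u_{n+1} = u_n + h·f(t_n, u_n).
t=0.900000, u=-0.500000: f=-0.040000 → u ← -0.500000 + 0.4·(-0.040000) = -0.516000
t=1.300000, u=-0.516000: f=-0.041280 → u ← -0.516000 + 0.4·(-0.041280) = -0.532512
t=1.700000, u=-0.532512: f=-0.042601 → u ← -0.532512 + 0.4·(-0.042601) = -0.549552
t=2.100000, u=-0.549552: f=-0.043964 → u ← -0.549552 + 0.4·(-0.043964) = -0.567138
t=2.500000, u=-0.567138: f=-0.045371 → u ← -0.567138 + 0.4·(-0.045371) = -0.585286
u(2.9) ≈ -0.5853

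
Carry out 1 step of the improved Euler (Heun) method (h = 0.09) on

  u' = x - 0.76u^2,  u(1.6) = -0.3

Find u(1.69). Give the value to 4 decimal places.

-0.1559

Heun: k1 = f(x_n, u_n); k2 = f(x_n + h, u_n + h·k1); u_{n+1} = u_n + (h/2)·(k1 + k2).
x=1.600000, u=-0.300000:
  k1 = f(1.600000, -0.300000) = 1.531600
  k2 = f(1.690000, -0.162156) = 1.670016
  u ← -0.300000 + (0.09/2)·(1.531600 + 1.670016) = -0.155927
u(1.69) ≈ -0.1559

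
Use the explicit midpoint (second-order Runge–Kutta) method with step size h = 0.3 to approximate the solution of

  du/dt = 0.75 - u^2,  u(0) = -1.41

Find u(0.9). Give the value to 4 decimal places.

-11.1761

Midpoint: k1 = f(t_n, u_n); k2 = f(t_n + h/2, u_n + (h/2)·k1); u_{n+1} = u_n + h·k2.
t=0.000000, u=-1.410000:
  k1 = f(0.000000, -1.410000) = -1.238100
  k2 = f(0.150000, -1.595715) = -1.796306
  u ← -1.410000 + 0.3·(-1.796306) = -1.948892
t=0.300000, u=-1.948892:
  k1 = f(0.300000, -1.948892) = -3.048180
  k2 = f(0.450000, -2.406119) = -5.039408
  u ← -1.948892 + 0.3·(-5.039408) = -3.460714
t=0.600000, u=-3.460714:
  k1 = f(0.600000, -3.460714) = -11.226543
  k2 = f(0.750000, -5.144696) = -25.717895
  u ← -3.460714 + 0.3·(-25.717895) = -11.176083
u(0.9) ≈ -11.1761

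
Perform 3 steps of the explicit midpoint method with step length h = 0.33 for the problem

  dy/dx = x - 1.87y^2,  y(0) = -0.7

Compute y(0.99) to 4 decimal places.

Midpoint: k1 = f(x_n, y_n); k2 = f(x_n + h/2, y_n + (h/2)·k1); y_{n+1} = y_n + h·k2.
x=0.000000, y=-0.700000:
  k1 = f(0.000000, -0.700000) = -0.916300
  k2 = f(0.165000, -0.851189) = -1.189859
  y ← -0.700000 + 0.33·(-1.189859) = -1.092653
x=0.330000, y=-1.092653:
  k1 = f(0.330000, -1.092653) = -1.902577
  k2 = f(0.495000, -1.406579) = -3.204727
  y ← -1.092653 + 0.33·(-3.204727) = -2.150214
x=0.660000, y=-2.150214:
  k1 = f(0.660000, -2.150214) = -7.985792
  k2 = f(0.825000, -3.467869) = -21.663838
  y ← -2.150214 + 0.33·(-21.663838) = -9.299280
y(0.99) ≈ -9.2993

-9.2993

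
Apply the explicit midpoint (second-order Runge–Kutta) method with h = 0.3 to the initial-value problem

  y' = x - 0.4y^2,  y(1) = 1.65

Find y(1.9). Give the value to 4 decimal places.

Midpoint: k1 = f(x_n, y_n); k2 = f(x_n + h/2, y_n + (h/2)·k1); y_{n+1} = y_n + h·k2.
x=1.000000, y=1.650000:
  k1 = f(1.000000, 1.650000) = -0.089000
  k2 = f(1.150000, 1.636650) = 0.078551
  y ← 1.650000 + 0.3·0.078551 = 1.673565
x=1.300000, y=1.673565:
  k1 = f(1.300000, 1.673565) = 0.179672
  k2 = f(1.450000, 1.700516) = 0.293298
  y ← 1.673565 + 0.3·0.293298 = 1.761555
x=1.600000, y=1.761555:
  k1 = f(1.600000, 1.761555) = 0.358770
  k2 = f(1.750000, 1.815370) = 0.431772
  y ← 1.761555 + 0.3·0.431772 = 1.891086
y(1.9) ≈ 1.8911

1.8911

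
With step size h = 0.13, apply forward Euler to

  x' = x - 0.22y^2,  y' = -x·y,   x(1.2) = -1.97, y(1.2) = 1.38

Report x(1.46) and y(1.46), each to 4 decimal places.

-2.6630, 2.2473

Euler on (x,y): x_{n+1} = x_n + h·x', y_{n+1} = y_n + h·y'.
1.200000: (-1.970000, 1.380000); f=(-2.388968, 2.718600) → (-2.280566, 1.733418)
1.330000: (-2.280566, 1.733418); f=(-2.941608, 3.953174) → (-2.662975, 2.247331)
(x(1.46), y(1.46)) ≈ (-2.6630, 2.2473)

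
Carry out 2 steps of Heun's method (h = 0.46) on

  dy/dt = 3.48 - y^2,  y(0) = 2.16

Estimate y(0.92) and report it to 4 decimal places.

Heun: k1 = f(t_n, y_n); k2 = f(t_n + h, y_n + h·k1); y_{n+1} = y_n + (h/2)·(k1 + k2).
t=0.000000, y=2.160000:
  k1 = f(0.000000, 2.160000) = -1.185600
  k2 = f(0.460000, 1.614624) = 0.872989
  y ← 2.160000 + (0.46/2)·(-1.185600 + 0.872989) = 2.088100
t=0.460000, y=2.088100:
  k1 = f(0.460000, 2.088100) = -0.880160
  k2 = f(0.920000, 1.683226) = 0.646750
  y ← 2.088100 + (0.46/2)·(-0.880160 + 0.646750) = 2.034415
y(0.92) ≈ 2.0344

2.0344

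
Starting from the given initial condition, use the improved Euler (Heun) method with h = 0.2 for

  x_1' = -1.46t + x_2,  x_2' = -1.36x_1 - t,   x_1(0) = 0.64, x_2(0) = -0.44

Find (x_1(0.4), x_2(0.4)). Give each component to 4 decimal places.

Heun on (x_1,x_2): k1 = f(t_n, state_n); k2 = f(t_n + h, state_n + h·k1); state_{n+1} = state_n + (h/2)·(k1 + k2).
0.000000: (0.640000, -0.440000)
  k1 = (-0.440000, -0.870400)
  predictor → (0.552000, -0.614080)
  k2 = (-0.906080, -0.950720)
  → (0.505392, -0.622112)
0.200000: (0.505392, -0.622112)
  k1 = (-0.914112, -0.887333)
  predictor → (0.322570, -0.799579)
  k2 = (-1.383579, -0.838695)
  → (0.275623, -0.794715)
(x_1(0.4), x_2(0.4)) ≈ (0.2756, -0.7947)

0.2756, -0.7947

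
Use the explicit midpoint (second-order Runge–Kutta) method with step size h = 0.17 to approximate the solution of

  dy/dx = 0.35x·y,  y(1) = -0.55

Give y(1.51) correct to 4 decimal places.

-0.6876

Midpoint: k1 = f(x_n, y_n); k2 = f(x_n + h/2, y_n + (h/2)·k1); y_{n+1} = y_n + h·k2.
x=1.000000, y=-0.550000:
  k1 = f(1.000000, -0.550000) = -0.192500
  k2 = f(1.085000, -0.566363) = -0.215076
  y ← -0.550000 + 0.17·(-0.215076) = -0.586563
x=1.170000, y=-0.586563:
  k1 = f(1.170000, -0.586563) = -0.240198
  k2 = f(1.255000, -0.606980) = -0.266616
  y ← -0.586563 + 0.17·(-0.266616) = -0.631888
x=1.340000, y=-0.631888:
  k1 = f(1.340000, -0.631888) = -0.296355
  k2 = f(1.425000, -0.657078) = -0.327718
  y ← -0.631888 + 0.17·(-0.327718) = -0.687600
y(1.51) ≈ -0.6876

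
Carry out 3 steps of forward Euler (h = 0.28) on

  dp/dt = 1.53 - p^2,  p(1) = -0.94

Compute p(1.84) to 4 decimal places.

-0.1313

Euler: p_{n+1} = p_n + h·f(t_n, p_n).
t=1.000000, p=-0.940000: f=0.646400 → p ← -0.940000 + 0.28·0.646400 = -0.759008
t=1.280000, p=-0.759008: f=0.953907 → p ← -0.759008 + 0.28·0.953907 = -0.491914
t=1.560000, p=-0.491914: f=1.288021 → p ← -0.491914 + 0.28·1.288021 = -0.131268
p(1.84) ≈ -0.1313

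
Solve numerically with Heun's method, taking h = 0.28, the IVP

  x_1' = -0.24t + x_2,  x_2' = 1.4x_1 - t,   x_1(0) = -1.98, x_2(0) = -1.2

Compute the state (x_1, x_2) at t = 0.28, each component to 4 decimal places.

-2.4341, -2.0812

Heun on (x_1,x_2): k1 = f(t_n, state_n); k2 = f(t_n + h, state_n + h·k1); state_{n+1} = state_n + (h/2)·(k1 + k2).
0.000000: (-1.980000, -1.200000)
  k1 = (-1.200000, -2.772000)
  predictor → (-2.316000, -1.976160)
  k2 = (-2.043360, -3.522400)
  → (-2.434070, -2.081216)
(x_1(0.28), x_2(0.28)) ≈ (-2.4341, -2.0812)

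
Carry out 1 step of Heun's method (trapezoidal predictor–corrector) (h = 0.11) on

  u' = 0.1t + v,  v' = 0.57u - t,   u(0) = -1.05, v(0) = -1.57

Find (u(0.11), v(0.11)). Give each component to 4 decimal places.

-1.2257, -1.6473

Heun on (u,v): k1 = f(t_n, state_n); k2 = f(t_n + h, state_n + h·k1); state_{n+1} = state_n + (h/2)·(k1 + k2).
0.000000: (-1.050000, -1.570000)
  k1 = (-1.570000, -0.598500)
  predictor → (-1.222700, -1.635835)
  k2 = (-1.624835, -0.806939)
  → (-1.225716, -1.647299)
(u(0.11), v(0.11)) ≈ (-1.2257, -1.6473)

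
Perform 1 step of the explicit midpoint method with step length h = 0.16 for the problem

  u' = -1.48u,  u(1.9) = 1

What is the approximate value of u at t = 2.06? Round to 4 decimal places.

0.7912

Midpoint: k1 = f(t_n, u_n); k2 = f(t_n + h/2, u_n + (h/2)·k1); u_{n+1} = u_n + h·k2.
t=1.900000, u=1.000000:
  k1 = f(1.900000, 1.000000) = -1.480000
  k2 = f(1.980000, 0.881600) = -1.304768
  u ← 1.000000 + 0.16·(-1.304768) = 0.791237
u(2.06) ≈ 0.7912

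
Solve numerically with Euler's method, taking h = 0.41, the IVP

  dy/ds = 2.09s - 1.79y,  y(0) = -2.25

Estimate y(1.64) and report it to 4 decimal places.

Euler: y_{n+1} = y_n + h·f(s_n, y_n).
s=0.000000, y=-2.250000: f=4.027500 → y ← -2.250000 + 0.41·4.027500 = -0.598725
s=0.410000, y=-0.598725: f=1.928618 → y ← -0.598725 + 0.41·1.928618 = 0.192008
s=0.820000, y=0.192008: f=1.370105 → y ← 0.192008 + 0.41·1.370105 = 0.753751
s=1.230000, y=0.753751: f=1.221485 → y ← 0.753751 + 0.41·1.221485 = 1.254560
y(1.64) ≈ 1.2546

1.2546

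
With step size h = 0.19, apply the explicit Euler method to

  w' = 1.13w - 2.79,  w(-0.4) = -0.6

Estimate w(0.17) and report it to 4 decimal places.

Euler: w_{n+1} = w_n + h·f(t_n, w_n).
t=-0.400000, w=-0.600000: f=-3.468000 → w ← -0.600000 + 0.19·(-3.468000) = -1.258920
t=-0.210000, w=-1.258920: f=-4.212580 → w ← -1.258920 + 0.19·(-4.212580) = -2.059310
t=-0.020000, w=-2.059310: f=-5.117020 → w ← -2.059310 + 0.19·(-5.117020) = -3.031544
w(0.17) ≈ -3.0315

-3.0315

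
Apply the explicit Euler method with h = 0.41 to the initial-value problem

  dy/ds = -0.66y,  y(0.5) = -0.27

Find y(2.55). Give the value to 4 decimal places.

Euler: y_{n+1} = y_n + h·f(s_n, y_n).
s=0.500000, y=-0.270000: f=0.178200 → y ← -0.270000 + 0.41·0.178200 = -0.196938
s=0.910000, y=-0.196938: f=0.129979 → y ← -0.196938 + 0.41·0.129979 = -0.143647
s=1.320000, y=-0.143647: f=0.094807 → y ← -0.143647 + 0.41·0.094807 = -0.104776
s=1.730000, y=-0.104776: f=0.069152 → y ← -0.104776 + 0.41·0.069152 = -0.076423
s=2.140000, y=-0.076423: f=0.050439 → y ← -0.076423 + 0.41·0.050439 = -0.055743
y(2.55) ≈ -0.0557

-0.0557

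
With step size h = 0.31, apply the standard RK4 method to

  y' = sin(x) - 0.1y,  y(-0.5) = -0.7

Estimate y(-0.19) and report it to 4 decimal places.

-0.7812

RK4: k1 = f(x_n, y_n); k2 = f(x_n + h/2, y_n + (h/2)·k1); k3 = f(x_n + h/2, y_n + (h/2)·k2); k4 = f(x_n + h, y_n + h·k3); y_{n+1} = y_n + (h/6)·(k1 + 2k2 + 2k3 + k4).
x=-0.500000, y=-0.700000:
  k1 = f(-0.500000, -0.700000) = -0.409426
  k2 = f(-0.345000, -0.763461) = -0.261851
  k3 = f(-0.345000, -0.740587) = -0.264138
  k4 = f(-0.190000, -0.781883) = -0.110671
  y ← -0.700000 + (0.31/6)·(k1 + 2k2 + 2k3 + k4) = -0.781224
y(-0.19) ≈ -0.7812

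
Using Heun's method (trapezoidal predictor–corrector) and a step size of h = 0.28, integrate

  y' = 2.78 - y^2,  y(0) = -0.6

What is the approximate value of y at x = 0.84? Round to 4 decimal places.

Heun: k1 = f(x_n, y_n); k2 = f(x_n + h, y_n + h·k1); y_{n+1} = y_n + (h/2)·(k1 + k2).
x=0.000000, y=-0.600000:
  k1 = f(0.000000, -0.600000) = 2.420000
  k2 = f(0.280000, 0.077600) = 2.773978
  y ← -0.600000 + (0.28/2)·(2.420000 + 2.773978) = 0.127157
x=0.280000, y=0.127157:
  k1 = f(0.280000, 0.127157) = 2.763831
  k2 = f(0.560000, 0.901030) = 1.968146
  y ← 0.127157 + (0.28/2)·(2.763831 + 1.968146) = 0.789634
x=0.560000, y=0.789634:
  k1 = f(0.560000, 0.789634) = 2.156479
  k2 = f(0.840000, 1.393448) = 0.838303
  y ← 0.789634 + (0.28/2)·(2.156479 + 0.838303) = 1.208903
y(0.84) ≈ 1.2089

1.2089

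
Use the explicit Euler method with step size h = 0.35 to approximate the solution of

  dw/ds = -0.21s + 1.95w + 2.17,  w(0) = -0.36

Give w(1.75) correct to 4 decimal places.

Euler: w_{n+1} = w_n + h·f(s_n, w_n).
s=0.000000, w=-0.360000: f=1.468000 → w ← -0.360000 + 0.35·1.468000 = 0.153800
s=0.350000, w=0.153800: f=2.396410 → w ← 0.153800 + 0.35·2.396410 = 0.992543
s=0.700000, w=0.992543: f=3.958460 → w ← 0.992543 + 0.35·3.958460 = 2.378004
s=1.050000, w=2.378004: f=6.586609 → w ← 2.378004 + 0.35·6.586609 = 4.683317
s=1.400000, w=4.683317: f=11.008469 → w ← 4.683317 + 0.35·11.008469 = 8.536282
w(1.75) ≈ 8.5363

8.5363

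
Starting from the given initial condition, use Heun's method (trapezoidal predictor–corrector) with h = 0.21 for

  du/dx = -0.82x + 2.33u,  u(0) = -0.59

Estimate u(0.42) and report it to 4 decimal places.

-1.6196

Heun: k1 = f(x_n, u_n); k2 = f(x_n + h, u_n + h·k1); u_{n+1} = u_n + (h/2)·(k1 + k2).
x=0.000000, u=-0.590000:
  k1 = f(0.000000, -0.590000) = -1.374700
  k2 = f(0.210000, -0.878687) = -2.219541
  u ← -0.590000 + (0.21/2)·(-1.374700 + (-2.219541)) = -0.967395
x=0.210000, u=-0.967395:
  k1 = f(0.210000, -0.967395) = -2.426231
  k2 = f(0.420000, -1.476904) = -3.785586
  u ← -0.967395 + (0.21/2)·(-2.426231 + (-3.785586)) = -1.619636
u(0.42) ≈ -1.6196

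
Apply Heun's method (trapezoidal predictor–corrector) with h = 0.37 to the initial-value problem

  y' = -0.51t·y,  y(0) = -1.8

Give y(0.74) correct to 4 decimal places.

-1.5637

Heun: k1 = f(t_n, y_n); k2 = f(t_n + h, y_n + h·k1); y_{n+1} = y_n + (h/2)·(k1 + k2).
t=0.000000, y=-1.800000:
  k1 = f(0.000000, -1.800000) = 0.000000
  k2 = f(0.370000, -1.800000) = 0.339660
  y ← -1.800000 + (0.37/2)·(0.000000 + 0.339660) = -1.737163
t=0.370000, y=-1.737163:
  k1 = f(0.370000, -1.737163) = 0.327803
  k2 = f(0.740000, -1.615876) = 0.609832
  y ← -1.737163 + (0.37/2)·(0.327803 + 0.609832) = -1.563701
y(0.74) ≈ -1.5637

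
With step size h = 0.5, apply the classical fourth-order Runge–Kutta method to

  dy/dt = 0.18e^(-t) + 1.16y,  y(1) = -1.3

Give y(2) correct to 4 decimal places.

-4.0576

RK4: k1 = f(t_n, y_n); k2 = f(t_n + h/2, y_n + (h/2)·k1); k3 = f(t_n + h/2, y_n + (h/2)·k2); k4 = f(t_n + h, y_n + h·k3); y_{n+1} = y_n + (h/6)·(k1 + 2k2 + 2k3 + k4).
t=1.000000, y=-1.300000:
  k1 = f(1.000000, -1.300000) = -1.441782
  k2 = f(1.250000, -1.660445) = -1.874546
  k3 = f(1.250000, -1.768636) = -2.000047
  k4 = f(1.500000, -2.300024) = -2.627864
  y ← -1.300000 + (0.5/6)·(k1 + 2k2 + 2k3 + k4) = -2.284903
t=1.500000, y=-2.284903:
  k1 = f(1.500000, -2.284903) = -2.610324
  k2 = f(1.750000, -2.937484) = -3.376202
  k3 = f(1.750000, -3.128953) = -3.598306
  k4 = f(2.000000, -4.084056) = -4.713144
  y ← -2.284903 + (0.5/6)·(k1 + 2k2 + 2k3 + k4) = -4.057610
y(2) ≈ -4.0576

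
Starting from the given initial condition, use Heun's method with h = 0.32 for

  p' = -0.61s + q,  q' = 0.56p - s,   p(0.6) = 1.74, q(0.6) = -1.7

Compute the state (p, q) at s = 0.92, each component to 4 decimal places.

1.0668, -1.6906

Heun on (p,q): k1 = f(s_n, state_n); k2 = f(s_n + h, state_n + h·k1); state_{n+1} = state_n + (h/2)·(k1 + k2).
0.600000: (1.740000, -1.700000)
  k1 = (-2.066000, 0.374400)
  predictor → (1.078880, -1.580192)
  k2 = (-2.141392, -0.315827)
  → (1.066817, -1.690628)
(p(0.92), q(0.92)) ≈ (1.0668, -1.6906)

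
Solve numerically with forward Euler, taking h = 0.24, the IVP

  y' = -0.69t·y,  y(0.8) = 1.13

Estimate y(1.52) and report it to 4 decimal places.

Euler: y_{n+1} = y_n + h·f(t_n, y_n).
t=0.800000, y=1.130000: f=-0.623760 → y ← 1.130000 + 0.24·(-0.623760) = 0.980298
t=1.040000, y=0.980298: f=-0.703462 → y ← 0.980298 + 0.24·(-0.703462) = 0.811467
t=1.280000, y=0.811467: f=-0.716688 → y ← 0.811467 + 0.24·(-0.716688) = 0.639462
y(1.52) ≈ 0.6395

0.6395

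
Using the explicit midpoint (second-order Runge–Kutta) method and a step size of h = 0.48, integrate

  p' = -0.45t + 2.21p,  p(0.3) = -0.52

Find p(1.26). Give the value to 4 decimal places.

Midpoint: k1 = f(t_n, p_n); k2 = f(t_n + h/2, p_n + (h/2)·k1); p_{n+1} = p_n + h·k2.
t=0.300000, p=-0.520000:
  k1 = f(0.300000, -0.520000) = -1.284200
  k2 = f(0.540000, -0.828208) = -2.073340
  p ← -0.520000 + 0.48·(-2.073340) = -1.515203
t=0.780000, p=-1.515203:
  k1 = f(0.780000, -1.515203) = -3.699599
  k2 = f(1.020000, -2.403107) = -5.769866
  p ← -1.515203 + 0.48·(-5.769866) = -4.284739
p(1.26) ≈ -4.2847

-4.2847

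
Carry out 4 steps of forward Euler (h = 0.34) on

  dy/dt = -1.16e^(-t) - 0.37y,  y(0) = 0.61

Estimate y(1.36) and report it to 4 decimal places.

Euler: y_{n+1} = y_n + h·f(t_n, y_n).
t=0.000000, y=0.610000: f=-1.385700 → y ← 0.610000 + 0.34·(-1.385700) = 0.138862
t=0.340000, y=0.138862: f=-0.877033 → y ← 0.138862 + 0.34·(-0.877033) = -0.159329
t=0.680000, y=-0.159329: f=-0.528724 → y ← -0.159329 + 0.34·(-0.528724) = -0.339095
t=1.020000, y=-0.339095: f=-0.292825 → y ← -0.339095 + 0.34·(-0.292825) = -0.438656
y(1.36) ≈ -0.4387

-0.4387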